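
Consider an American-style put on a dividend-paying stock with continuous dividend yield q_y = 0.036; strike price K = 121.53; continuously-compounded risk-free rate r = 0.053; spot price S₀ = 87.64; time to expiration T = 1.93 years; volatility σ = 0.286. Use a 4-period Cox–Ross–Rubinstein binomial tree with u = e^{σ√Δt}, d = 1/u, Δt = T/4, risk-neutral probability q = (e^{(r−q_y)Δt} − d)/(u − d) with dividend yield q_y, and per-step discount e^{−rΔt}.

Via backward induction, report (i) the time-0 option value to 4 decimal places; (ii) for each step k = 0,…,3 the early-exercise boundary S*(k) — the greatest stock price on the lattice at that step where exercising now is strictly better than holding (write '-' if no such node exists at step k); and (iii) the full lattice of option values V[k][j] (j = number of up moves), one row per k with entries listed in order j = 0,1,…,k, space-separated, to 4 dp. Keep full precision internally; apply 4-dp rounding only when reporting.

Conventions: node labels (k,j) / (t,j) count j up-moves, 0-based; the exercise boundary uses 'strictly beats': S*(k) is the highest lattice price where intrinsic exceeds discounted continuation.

params: Δt=0.48250 u=1.21977 d=0.81983 q=0.47109 e^(-rΔt)=0.97475
t_4 payoffs: 81.9395 62.6257 33.8900 0.0000 0.0000
t_3: node(3,0) S=48.2913 payoff=73.2387 vs cont=71.0018 → 73.2387 [stop]  node(3,1) S=71.8496 payoff=49.6804 vs cont=47.8492 → 49.6804 [stop]  node(3,2) S=106.9006 payoff=14.6294 vs cont=17.4722 → 17.4722 [wait]  node(3,3) S=159.0508 payoff=0.0000 vs cont=0.0000 → 0.0000 [wait]  ⇒ S*(3)=71.8496
t_2: node(2,0) S=58.9043 payoff=62.6257 vs cont=60.5716 → 62.6257 [stop]  node(2,1) S=87.6400 payoff=33.8900 vs cont=33.6361 → 33.8900 [stop]  node(2,2) S=130.3941 payoff=0.0000 vs cont=9.0079 → 9.0079 [wait]  ⇒ S*(2)=87.6400
t_1: node(1,0) S=71.8496 payoff=49.6804 vs cont=47.8492 → 49.6804 [stop]  node(1,1) S=106.9006 payoff=14.6294 vs cont=21.6085 → 21.6085 [wait]  ⇒ S*(1)=71.8496
t_0: node(0,0) S=87.6400 payoff=33.8900 vs cont=35.5355 → 35.5355 [wait]  ⇒ S*(0)=-

price = 35.5355
boundary = - 71.8496 87.6400 71.8496
tree:
35.5355
49.6804 21.6085
62.6257 33.8900 9.0079
73.2387 49.6804 17.4722 0.0000
81.9395 62.6257 33.8900 0.0000 0.0000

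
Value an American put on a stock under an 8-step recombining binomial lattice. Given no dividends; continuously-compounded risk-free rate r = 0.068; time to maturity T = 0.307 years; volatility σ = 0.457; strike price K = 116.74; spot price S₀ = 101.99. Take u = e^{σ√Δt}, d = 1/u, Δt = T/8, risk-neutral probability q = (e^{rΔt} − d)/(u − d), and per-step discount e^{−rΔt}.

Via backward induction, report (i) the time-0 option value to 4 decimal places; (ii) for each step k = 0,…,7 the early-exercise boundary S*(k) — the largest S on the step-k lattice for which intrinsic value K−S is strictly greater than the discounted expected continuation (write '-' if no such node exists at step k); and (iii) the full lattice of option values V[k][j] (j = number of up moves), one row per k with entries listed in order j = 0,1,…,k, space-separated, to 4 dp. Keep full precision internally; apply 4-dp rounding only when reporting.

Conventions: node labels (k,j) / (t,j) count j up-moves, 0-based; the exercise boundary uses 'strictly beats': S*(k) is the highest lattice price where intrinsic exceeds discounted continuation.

price = 18.7252
boundary = - - - 77.9683 85.2703 77.9683 85.2703 93.2562
tree:
18.7252
24.6896 12.6713
31.4915 17.8034 7.4439
38.7717 24.1479 11.3526 3.4510
45.4484 31.4697 16.7224 5.8731 0.9705
51.5534 38.7717 23.5778 9.7387 1.9162 0.0000
57.1356 45.4484 31.4697 15.5612 3.7835 0.0000 0.0000
62.2397 51.5534 38.7717 23.4838 7.4704 0.0000 0.0000 0.0000
66.9068 57.1356 45.4484 31.4697 14.7500 0.0000 0.0000 0.0000 0.0000

Δt=0.03837  u=1.09365  d=0.91437  q=0.49221  discount=0.99739
step 8 (expiry): payoffs max(K−S,0) = 66.9068 57.1356 45.4484 31.4697 14.7500 0.0000 0.0000 0.0000 0.0000
step 7: (k=7,j=0): S=54.5003, K−S=62.2397, hold=61.9355 ⇒ V=62.2397 exercise | (k=7,j=1): S=65.1866, K−S=51.5534, hold=51.2492 ⇒ V=51.5534 exercise | (k=7,j=2): S=77.9683, K−S=38.7717, hold=38.4675 ⇒ V=38.7717 exercise | (k=7,j=3): S=93.2562, K−S=23.4838, hold=23.1796 ⇒ V=23.4838 exercise | (k=7,j=4): S=111.5417, K−S=5.1983, hold=7.4704 ⇒ V=7.4704 continue | (k=7,j=5): S=133.4127, K−S=0.0000, hold=0.0000 ⇒ V=0.0000 continue | (k=7,j=6): S=159.5721, K−S=0.0000, hold=0.0000 ⇒ V=0.0000 continue | (k=7,j=7): S=190.8607, K−S=0.0000, hold=0.0000 ⇒ V=0.0000 continue  boundary S*=93.2562
step 6: (k=6,j=0): S=59.6044, K−S=57.1356, hold=56.8313 ⇒ V=57.1356 exercise | (k=6,j=1): S=71.2916, K−S=45.4484, hold=45.1442 ⇒ V=45.4484 exercise | (k=6,j=2): S=85.2703, K−S=31.4697, hold=31.1654 ⇒ V=31.4697 exercise | (k=6,j=3): S=101.9900, K−S=14.7500, hold=15.5612 ⇒ V=15.5612 continue | (k=6,j=4): S=121.9881, K−S=0.0000, hold=3.7835 ⇒ V=3.7835 continue | (k=6,j=5): S=145.9073, K−S=0.0000, hold=0.0000 ⇒ V=0.0000 continue | (k=6,j=6): S=174.5166, K−S=0.0000, hold=0.0000 ⇒ V=0.0000 continue  boundary S*=85.2703
step 5: (k=5,j=0): S=65.1866, K−S=51.5534, hold=51.2492 ⇒ V=51.5534 exercise | (k=5,j=1): S=77.9683, K−S=38.7717, hold=38.4675 ⇒ V=38.7717 exercise | (k=5,j=2): S=93.2562, K−S=23.4838, hold=23.5778 ⇒ V=23.5778 continue | (k=5,j=3): S=111.5417, K−S=5.1983, hold=9.7387 ⇒ V=9.7387 continue | (k=5,j=4): S=133.4127, K−S=0.0000, hold=1.9162 ⇒ V=1.9162 continue | (k=5,j=5): S=159.5721, K−S=0.0000, hold=0.0000 ⇒ V=0.0000 continue  boundary S*=77.9683
step 4: (k=4,j=0): S=71.2916, K−S=45.4484, hold=45.1442 ⇒ V=45.4484 exercise | (k=4,j=1): S=85.2703, K−S=31.4697, hold=31.2116 ⇒ V=31.4697 exercise | (k=4,j=2): S=101.9900, K−S=14.7500, hold=16.7224 ⇒ V=16.7224 continue | (k=4,j=3): S=121.9881, K−S=0.0000, hold=5.8731 ⇒ V=5.8731 continue | (k=4,j=4): S=145.9073, K−S=0.0000, hold=0.9705 ⇒ V=0.9705 continue  boundary S*=85.2703
step 3: (k=3,j=0): S=77.9683, K−S=38.7717, hold=38.4675 ⇒ V=38.7717 exercise | (k=3,j=1): S=93.2562, K−S=23.4838, hold=24.1479 ⇒ V=24.1479 continue | (k=3,j=2): S=111.5417, K−S=5.1983, hold=11.3526 ⇒ V=11.3526 continue | (k=3,j=3): S=133.4127, K−S=0.0000, hold=3.4510 ⇒ V=3.4510 continue  boundary S*=77.9683
step 2: (k=2,j=0): S=85.2703, K−S=31.4697, hold=31.4915 ⇒ V=31.4915 continue | (k=2,j=1): S=101.9900, K−S=14.7500, hold=17.8034 ⇒ V=17.8034 continue | (k=2,j=2): S=121.9881, K−S=0.0000, hold=7.4439 ⇒ V=7.4439 continue  boundary S*=-
step 1: (k=1,j=0): S=93.2562, K−S=23.4838, hold=24.6896 ⇒ V=24.6896 continue | (k=1,j=1): S=111.5417, K−S=5.1983, hold=12.6713 ⇒ V=12.6713 continue  boundary S*=-
step 0: (k=0,j=0): S=101.9900, K−S=14.7500, hold=18.7252 ⇒ V=18.7252 continue  boundary S*=-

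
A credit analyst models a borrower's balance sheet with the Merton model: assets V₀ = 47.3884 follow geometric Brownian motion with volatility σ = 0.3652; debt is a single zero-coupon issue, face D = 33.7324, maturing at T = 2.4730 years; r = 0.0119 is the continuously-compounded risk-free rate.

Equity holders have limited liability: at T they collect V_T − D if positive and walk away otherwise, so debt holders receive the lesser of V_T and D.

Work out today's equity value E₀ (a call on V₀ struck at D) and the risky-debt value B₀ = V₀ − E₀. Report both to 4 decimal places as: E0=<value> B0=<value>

E0=18.1105 B0=29.2779

Work the structural quantities from V₀ = 47.3884 against face 33.7324:
d₁ = [ln(V₀/D) + (r + σ²/2)T] / (σ√T)
   = [ln(47.3884/33.7324) + (0.0119 + 0.5·0.3652²)·2.4730] / (0.3652·√2.4730)
   = [0.339919 + 0.194342] / 0.574305 = 0.930273
d₂ = d₁ − σ√T = 0.930273 − 0.574305 = 0.355968
N(d₁) = 0.823885,  N(d₂) = 0.639068,  e^(−rT) = 0.971000
E₀ = V₀·N(d₁) − D·e^(−rT)·N(d₂)
   = 47.3884·0.823885 − 33.7324·0.971000·0.639068 = 18.110472
B₀ = V₀ − E₀ = 47.3884 − 18.110472 = 29.277928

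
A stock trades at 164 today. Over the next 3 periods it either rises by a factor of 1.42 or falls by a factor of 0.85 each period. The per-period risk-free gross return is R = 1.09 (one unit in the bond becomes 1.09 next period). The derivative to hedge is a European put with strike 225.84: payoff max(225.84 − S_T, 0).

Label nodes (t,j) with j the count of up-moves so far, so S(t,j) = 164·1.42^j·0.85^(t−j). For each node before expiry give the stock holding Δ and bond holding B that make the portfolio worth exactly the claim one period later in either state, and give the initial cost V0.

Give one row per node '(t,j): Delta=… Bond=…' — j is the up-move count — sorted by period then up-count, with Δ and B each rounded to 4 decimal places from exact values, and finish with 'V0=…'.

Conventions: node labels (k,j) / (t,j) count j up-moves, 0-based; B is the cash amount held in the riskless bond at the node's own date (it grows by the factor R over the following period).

Since d<R<u, set p* = (R−d)/(u−d) = 0.4211; price each node as the discounted p*-expectation of its children.
At maturity the claim pays: V(3,0)=125.1235, V(3,1)=57.5842, V(3,2)=0.0000, V(3,3)=0.0000
  t=2,j=0: stock 118.4900 → up 168.2558 (V=57.5842), down 100.7165 (V=125.1235). Price 88.7027; hedge Δ=-1.0000, bond B=207.1927.
  t=2,j=1: stock 197.9480 → up 281.0862 (V=0.0000), down 168.2558 (V=57.5842). Price 30.5855; hedge Δ=-0.5104, bond B=131.6104.
  t=2,j=2: stock 330.6896 → up 469.5792 (V=0.0000), down 281.0862 (V=0.0000). Price 0.0000; hedge Δ=0.0000, bond B=0.0000.
  t=1,j=0: stock 139.4000 → up 197.9480 (V=30.5855), down 118.4900 (V=88.7027). Price 58.9287; hedge Δ=-0.7314, bond B=160.8886.
  t=1,j=1: stock 232.8800 → up 330.6896 (V=0.0000), down 197.9480 (V=30.5855). Price 16.2453; hedge Δ=-0.2304, bond B=69.9041.
  t=0,j=0: stock 164.0000 → up 232.8800 (V=16.2453), down 139.4000 (V=58.9287). Price 37.5750; hedge Δ=-0.4566, bond B=112.4581.
Verification: the root portfolio costs Δ(0,0)·S0 + B(0,0) = 37.5750, matching V0.

(0,0): Delta=-0.4566 Bond=112.4581
(1,0): Delta=-0.7314 Bond=160.8886
(1,1): Delta=-0.2304 Bond=69.9041
(2,0): Delta=-1.0000 Bond=207.1927
(2,1): Delta=-0.5104 Bond=131.6104
(2,2): Delta=0.0000 Bond=0.0000
V0=37.5750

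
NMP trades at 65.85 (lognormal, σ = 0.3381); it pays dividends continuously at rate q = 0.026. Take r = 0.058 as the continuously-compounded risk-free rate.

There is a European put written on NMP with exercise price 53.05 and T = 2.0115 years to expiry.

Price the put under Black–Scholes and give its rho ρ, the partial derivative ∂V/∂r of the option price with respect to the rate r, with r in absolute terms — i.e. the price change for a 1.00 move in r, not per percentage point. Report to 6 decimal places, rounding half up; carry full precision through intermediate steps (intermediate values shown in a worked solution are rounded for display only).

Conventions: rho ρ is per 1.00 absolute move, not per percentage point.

σ√T = 0.3381·√2.0115 = 0.479518
d₁ = (ln(S/K) + (r−q+σ²/2)T) / (σ√T) = (ln(65.85/53.05) + (0.058−0.026+0.3381²/2)·2.0115) / 0.479518 = (0.216145 + 0.179337) / 0.479518 = 0.824747
d₂ = d₁ − σ√T = 0.824747 − 0.479518 = 0.345229
e^{−rT} = 0.889881
e^{−qT} = 0.949045
N(−d₁) = 0.204758,  N(−d₂) = 0.364961
Put price V = K·e^{−rT}·N(−d₂) − S·e^{−qT}·N(−d₁) = 17.229160 − 12.796242 = 4.432918
ρ = −K·T·e^{−rT}·N(−d₂) = -34.656456

price = 4.432918
ρ = -34.656456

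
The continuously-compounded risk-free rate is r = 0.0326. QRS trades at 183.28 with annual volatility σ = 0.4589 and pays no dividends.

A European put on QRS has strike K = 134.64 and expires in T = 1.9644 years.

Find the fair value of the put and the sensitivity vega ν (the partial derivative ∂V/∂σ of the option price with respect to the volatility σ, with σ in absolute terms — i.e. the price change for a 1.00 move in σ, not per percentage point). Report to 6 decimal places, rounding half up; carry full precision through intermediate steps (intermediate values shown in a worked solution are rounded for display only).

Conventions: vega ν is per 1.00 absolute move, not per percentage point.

σ√T = 0.4589·√1.9644 = 0.643181
d₁ = (ln(S/K) + (r+σ²/2)T) / (σ√T) = (ln(183.28/134.64) + (0.0326+0.4589²/2)·1.9644) / 0.643181 = (0.308410 + 0.270880) / 0.643181 = 0.900665
d₂ = d₁ − σ√T = 0.900665 − 0.643181 = 0.257485
e^{−rT} = 0.937968
N(−d₁) = 0.183883,  N(−d₂) = 0.398402
Put price V = K·e^{−rT}·N(−d₂) − S·N(−d₁) = 50.313435 − 33.702097 = 16.611338
φ(d₁) = (1/√(2π))·e^{−d₁²/2} = 0.265926
ν = S·φ(d₁)·√T = 68.311000

price = 16.611338
ν = 68.311000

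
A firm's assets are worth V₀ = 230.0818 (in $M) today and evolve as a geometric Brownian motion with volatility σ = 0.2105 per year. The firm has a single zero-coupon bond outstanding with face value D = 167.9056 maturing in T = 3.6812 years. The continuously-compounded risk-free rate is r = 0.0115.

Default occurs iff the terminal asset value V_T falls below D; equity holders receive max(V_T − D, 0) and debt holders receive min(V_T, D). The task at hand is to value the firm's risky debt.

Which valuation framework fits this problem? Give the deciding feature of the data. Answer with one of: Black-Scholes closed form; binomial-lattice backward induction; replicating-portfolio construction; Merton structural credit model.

Key observation: with the firm-asset dynamics (V₀ = 230.0818) and a single zero-coupon liability of face 167.9056 given, debt value, spread, and default probability all derive from the option view of the balance sheet.

framework: Merton structural credit model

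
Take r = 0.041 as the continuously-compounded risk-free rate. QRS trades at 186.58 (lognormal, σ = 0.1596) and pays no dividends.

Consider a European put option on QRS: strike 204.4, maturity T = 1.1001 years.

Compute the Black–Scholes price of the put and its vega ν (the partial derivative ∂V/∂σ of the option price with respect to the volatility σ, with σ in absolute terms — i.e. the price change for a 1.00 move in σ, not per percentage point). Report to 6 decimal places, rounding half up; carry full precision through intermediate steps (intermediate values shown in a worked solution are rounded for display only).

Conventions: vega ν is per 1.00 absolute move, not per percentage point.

price = 17.621224
ν = 76.648658

σ√T = 0.1596·√1.1001 = 0.167398
d₁ = (ln(S/K) + (r+σ²/2)T) / (σ√T) = (ln(186.58/204.4) + (0.041+0.1596²/2)·1.1001) / 0.167398 = (-0.091219 + 0.059115) / 0.167398 = -0.191781
d₂ = d₁ − σ√T = -0.191781 − 0.167398 = -0.359179
e^{−rT} = 0.955898
N(−d₁) = 0.576043,  N(−d₂) = 0.640269
Put price V = K·e^{−rT}·N(−d₂) − S·N(−d₁) = 125.099366 − 107.478141 = 17.621224
φ(d₁) = (1/√(2π))·e^{−d₁²/2} = 0.391673
ν = S·φ(d₁)·√T = 76.648658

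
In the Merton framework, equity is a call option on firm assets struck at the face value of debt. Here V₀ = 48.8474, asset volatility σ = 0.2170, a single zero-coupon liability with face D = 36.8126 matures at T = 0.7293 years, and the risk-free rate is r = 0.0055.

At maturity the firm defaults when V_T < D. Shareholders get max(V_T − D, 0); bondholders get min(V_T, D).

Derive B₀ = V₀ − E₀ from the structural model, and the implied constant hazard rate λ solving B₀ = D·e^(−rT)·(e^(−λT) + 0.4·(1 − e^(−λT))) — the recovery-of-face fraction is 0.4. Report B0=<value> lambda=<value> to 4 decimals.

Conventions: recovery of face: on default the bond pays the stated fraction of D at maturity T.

B0=36.4601 lambda=0.0128

Equity is a call on the firm's assets struck at D = 36.8126:
d₁ = [ln(V₀/D) + (r + σ²/2)T] / (σ√T)
   = [ln(48.8474/36.8126) + (0.0055 + 0.5·0.2170²)·0.7293] / (0.2170·√0.7293)
   = [0.282861 + 0.021182] / 0.185316 = 1.640674
d₂ = d₁ − σ√T = 1.640674 − 0.185316 = 1.455358
N(d₁) = 0.949567,  N(d₂) = 0.927215,  e^(−rT) = 0.995997
E₀ = V₀·N(d₁) − D·e^(−rT)·N(d₂)
   = 48.8474·0.949567 − 36.8126·0.995997·0.927215 = 12.387348
B₀ = V₀ − E₀ = 48.8474 − 12.387348 = 36.460052
e^(−λT) = (B₀·e^(rT)/D − 0.4)/(1 − 0.4) = (36.4601·1.004019/36.8126 − 0.4)/0.6 = 0.99067532
λ = −ln(0.99067532)/0.7293 = 0.012846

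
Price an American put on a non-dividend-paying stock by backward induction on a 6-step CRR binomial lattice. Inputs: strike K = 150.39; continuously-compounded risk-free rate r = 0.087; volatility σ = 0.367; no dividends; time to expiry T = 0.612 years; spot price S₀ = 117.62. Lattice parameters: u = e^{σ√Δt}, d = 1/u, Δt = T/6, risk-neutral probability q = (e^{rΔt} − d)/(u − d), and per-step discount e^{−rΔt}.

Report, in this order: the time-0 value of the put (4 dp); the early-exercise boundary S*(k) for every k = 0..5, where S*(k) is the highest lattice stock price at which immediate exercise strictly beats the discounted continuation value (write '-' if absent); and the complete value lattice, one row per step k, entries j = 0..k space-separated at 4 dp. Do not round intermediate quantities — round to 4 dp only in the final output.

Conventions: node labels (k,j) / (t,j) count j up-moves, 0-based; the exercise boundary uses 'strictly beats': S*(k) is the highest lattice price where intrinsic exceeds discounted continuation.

Δt=0.10200, u=1.12436, d=0.88940, q=0.50867, disc=e^(-rΔt)=0.99117
k=6 terminal: V=max(K-S,0) → 92.1719 76.7920 57.3492 32.7700 1.6976 0.0000 0.0000
k=5: j=0 S=65.4579 intr=84.9321 cont=83.6034 V=84.9321[EX]; j=1 S=82.7503 intr=67.6397 cont=66.3110 V=67.6397[EX]; j=2 S=104.6110 intr=45.7790 cont=44.4503 V=45.7790[EX]; j=3 S=132.2467 intr=18.1433 cont=16.8146 V=18.1433[EX]; j=4 S=167.1832 intr=0.0000 cont=0.8267 V=0.8267[hold]; j=5 S=211.3491 intr=0.0000 cont=0.0000 V=0.0000[hold]  S*(5)=132.2467
k=4: j=0 S=73.5980 intr=76.7920 cont=75.4634 V=76.7920[EX]; j=1 S=93.0408 intr=57.3492 cont=56.0205 V=57.3492[EX]; j=2 S=117.6200 intr=32.7700 cont=31.4413 V=32.7700[EX]; j=3 S=148.6924 intr=1.6976 cont=9.2524 V=9.2524[hold]; j=4 S=187.9734 intr=0.0000 cont=0.4026 V=0.4026[hold]  S*(4)=117.6200
k=3: j=0 S=82.7503 intr=67.6397 cont=66.3110 V=67.6397[EX]; j=1 S=104.6110 intr=45.7790 cont=44.4503 V=45.7790[EX]; j=2 S=132.2467 intr=18.1433 cont=20.6235 V=20.6235[hold]; j=3 S=167.1832 intr=0.0000 cont=4.7088 V=4.7088[hold]  S*(3)=104.6110
k=2: j=0 S=93.0408 intr=57.3492 cont=56.0205 V=57.3492[EX]; j=1 S=117.6200 intr=32.7700 cont=32.6918 V=32.7700[EX]; j=2 S=148.6924 intr=1.6976 cont=12.4176 V=12.4176[hold]  S*(2)=117.6200
k=1: j=0 S=104.6110 intr=45.7790 cont=44.4503 V=45.7790[EX]; j=1 S=132.2467 intr=18.1433 cont=22.2193 V=22.2193[hold]  S*(1)=104.6110
k=0: j=0 S=117.6200 intr=32.7700 cont=33.4964 V=33.4964[hold]  S*(0)=-

price = 33.4964
boundary = - 104.6110 117.6200 104.6110 117.6200 132.2467
tree:
33.4964
45.7790 22.2193
57.3492 32.7700 12.4176
67.6397 45.7790 20.6235 4.7088
76.7920 57.3492 32.7700 9.2524 0.4026
84.9321 67.6397 45.7790 18.1433 0.8267 0.0000
92.1719 76.7920 57.3492 32.7700 1.6976 0.0000 0.0000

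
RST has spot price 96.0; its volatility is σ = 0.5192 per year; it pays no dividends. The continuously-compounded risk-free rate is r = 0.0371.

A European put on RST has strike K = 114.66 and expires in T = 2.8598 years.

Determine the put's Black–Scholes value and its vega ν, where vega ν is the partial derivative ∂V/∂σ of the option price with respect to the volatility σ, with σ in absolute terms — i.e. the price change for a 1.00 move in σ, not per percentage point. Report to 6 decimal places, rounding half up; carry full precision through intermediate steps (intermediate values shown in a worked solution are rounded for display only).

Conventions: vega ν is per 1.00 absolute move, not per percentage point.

σ√T = 0.5192·√2.8598 = 0.878016
d₁ = (ln(S/K) + (r+σ²/2)T) / (σ√T) = (ln(96.0/114.66) + (0.0371+0.5192²/2)·2.8598) / 0.878016 = (-0.177623 + 0.491555) / 0.878016 = 0.357547
d₂ = d₁ − σ√T = 0.357547 − 0.878016 = -0.520470
e^{−rT} = 0.899336
N(−d₁) = 0.360341,  N(−d₂) = 0.698632
Put price V = K·e^{−rT}·N(−d₂) − S·N(−d₁) = 72.041421 − 34.592765 = 37.448656
φ(d₁) = (1/√(2π))·e^{−d₁²/2} = 0.374240
ν = S·φ(d₁)·√T = 60.755991

price = 37.448656
ν = 60.755991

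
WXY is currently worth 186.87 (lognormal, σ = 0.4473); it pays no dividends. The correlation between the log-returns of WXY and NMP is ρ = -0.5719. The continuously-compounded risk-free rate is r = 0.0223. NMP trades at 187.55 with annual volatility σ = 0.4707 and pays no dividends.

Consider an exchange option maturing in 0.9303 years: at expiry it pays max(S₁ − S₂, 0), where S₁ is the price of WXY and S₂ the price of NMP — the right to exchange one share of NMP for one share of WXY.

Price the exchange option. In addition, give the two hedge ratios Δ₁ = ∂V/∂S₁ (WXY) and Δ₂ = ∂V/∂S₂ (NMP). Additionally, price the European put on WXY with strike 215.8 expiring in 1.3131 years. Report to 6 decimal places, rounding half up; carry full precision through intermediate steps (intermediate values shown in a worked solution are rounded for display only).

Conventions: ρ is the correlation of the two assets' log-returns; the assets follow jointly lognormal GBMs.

exchange price = 56.820441
Δ1 = 0.650952
Δ2 = -0.345630
price(WXY put K=215.8) = 52.420777

σ_eff = √(σ₁² + σ₂² − 2ρσ₁σ₂) = √(0.4473² + 0.4707² − 2·-0.5719·0.4473·0.4707) = 0.813914
d₁ = (ln(S₁/S₂) + (q₂ − q₁ + σ_eff²/2)T) / (σ_eff√T) = (ln(186.87/187.55) + (0.0 − 0.0 + 0.331228)·0.9303) / 0.785037 = 0.387892
d₂ = d₁ − σ_eff√T = 0.387892 − 0.785037 = -0.397145
N(d₁) = 0.650952,  N(d₂) = 0.345630
V = S₁·e^{−q₁T}·N(d₁) − S₂·e^{−q₂T}·N(d₂) = 121.643373 − 64.822932 = 56.820441
Δ₁ = e^{−q₁T}·N(d₁) = 0.650952;  Δ₂ = −e^{−q₂T}·N(d₂) = -0.345630
[vanilla: WXY put K=215.8]
σ√T = 0.4473·√1.3131 = 0.512564
d₁ = (ln(S/K) + (r+σ²/2)T) / (σ√T) = (ln(186.87/215.8) + (0.0223+0.4473²/2)·1.3131) / 0.512564 = (-0.143939 + 0.160643) / 0.512564 = 0.032589
d₂ = d₁ − σ√T = 0.032589 − 0.512564 = -0.479975
e^{−rT} = 0.971142
N(−d₁) = 0.487001,  N(−d₂) = 0.684377
price = K·e^{−rT}·N(−d₂) − S·N(−d₁) = 143.426675 − 91.005898 = 52.420777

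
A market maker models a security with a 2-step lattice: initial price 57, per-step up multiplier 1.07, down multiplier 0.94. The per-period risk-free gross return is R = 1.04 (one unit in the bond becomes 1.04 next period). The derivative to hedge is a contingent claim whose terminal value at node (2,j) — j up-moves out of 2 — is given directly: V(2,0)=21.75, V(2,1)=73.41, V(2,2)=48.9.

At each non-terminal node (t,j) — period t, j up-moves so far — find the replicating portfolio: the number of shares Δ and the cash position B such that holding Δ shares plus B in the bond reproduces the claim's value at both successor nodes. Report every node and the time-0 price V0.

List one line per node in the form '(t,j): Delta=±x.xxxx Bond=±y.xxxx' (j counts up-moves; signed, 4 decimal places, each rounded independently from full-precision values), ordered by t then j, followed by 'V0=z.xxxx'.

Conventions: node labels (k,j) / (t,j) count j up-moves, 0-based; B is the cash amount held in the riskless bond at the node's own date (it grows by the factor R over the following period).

Risk-neutral probability p* = (R−d)/(u−d) = (1.04−0.94)/(1.07−0.94) = 0.7692.
Terminal payoffs: V(2,0)=21.7500, V(2,1)=73.4100, V(2,2)=48.9000
Node (1,0) S=53.5800: V=(p*·73.4100+(1−p*)·21.7500)/1.04=59.1235; Δ=(73.4100−21.7500)/(57.3306−50.3652)=7.4167; B=V−Δ·S=-338.2611
Node (1,1) S=60.9900: V=(p*·48.9000+(1−p*)·73.4100)/1.04=52.4578; Δ=(48.9000−73.4100)/(65.2593−57.3306)=-3.0913; B=V−Δ·S=240.9963
Node (0,0) S=57.0000: V=(p*·52.4578+(1−p*)·59.1235)/1.04=51.9193; Δ=(52.4578−59.1235)/(60.9900−53.5800)=-0.8996; B=V−Δ·S=103.1938
Verification: the root portfolio costs Δ(0,0)·S0 + B(0,0) = 51.9193, matching V0.

(0,0): Delta=-0.8996 Bond=103.1938
(1,0): Delta=7.4167 Bond=-338.2611
(1,1): Delta=-3.0913 Bond=240.9963
V0=51.9193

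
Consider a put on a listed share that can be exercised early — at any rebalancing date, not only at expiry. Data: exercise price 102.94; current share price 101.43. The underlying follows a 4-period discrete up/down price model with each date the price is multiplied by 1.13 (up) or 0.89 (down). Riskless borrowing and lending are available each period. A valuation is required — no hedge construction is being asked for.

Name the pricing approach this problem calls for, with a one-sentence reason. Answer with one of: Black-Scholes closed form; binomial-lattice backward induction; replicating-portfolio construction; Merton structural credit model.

framework: binomial-lattice backward induction

Key observation: an American put (K = 102.94, S₀ = 101.43) on a 4-date tree has no closed form — the optimal stopping decision is embedded and must be resolved recursively from expiry.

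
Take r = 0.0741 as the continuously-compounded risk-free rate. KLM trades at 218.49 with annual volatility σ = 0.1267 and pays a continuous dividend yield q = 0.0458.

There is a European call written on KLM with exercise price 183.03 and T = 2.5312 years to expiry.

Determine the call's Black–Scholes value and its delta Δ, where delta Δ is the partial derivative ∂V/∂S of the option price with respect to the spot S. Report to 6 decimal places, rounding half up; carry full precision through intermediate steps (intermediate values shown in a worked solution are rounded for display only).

price = 44.651555
Δ = 0.809508

σ√T = 0.1267·√2.5312 = 0.201576
d₁ = (ln(S/K) + (r−q+σ²/2)T) / (σ√T) = (ln(218.49/183.03) + (0.0741−0.0458+0.1267²/2)·2.5312) / 0.201576 = (0.177090 + 0.091949) / 0.201576 = 1.334678
d₂ = d₁ − σ√T = 1.334678 − 0.201576 = 1.133101
e^{−rT} = 0.828978
e^{−qT} = 0.890538
N(d₁) = 0.909009,  N(d₂) = 0.871414
Call price V = S·e^{−qT}·N(d₁) − K·e^{−rT}·N(d₂) = 176.869314 − 132.217759 = 44.651555
Δ = e^{−qT}·N(d₁) = 0.809508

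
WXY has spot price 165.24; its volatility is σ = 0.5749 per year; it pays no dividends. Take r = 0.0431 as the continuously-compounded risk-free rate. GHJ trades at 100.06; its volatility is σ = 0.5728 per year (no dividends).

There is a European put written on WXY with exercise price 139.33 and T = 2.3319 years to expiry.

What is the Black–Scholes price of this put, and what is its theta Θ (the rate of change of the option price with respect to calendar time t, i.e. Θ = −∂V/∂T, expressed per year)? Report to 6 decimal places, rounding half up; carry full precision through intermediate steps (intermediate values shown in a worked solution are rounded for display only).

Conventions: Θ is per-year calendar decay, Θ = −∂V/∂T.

σ√T = 0.5749·√2.3319 = 0.877904
d₁ = (ln(S/K) + (r+σ²/2)T) / (σ√T) = (ln(165.24/139.33) + (0.0431+0.5749²/2)·2.3319) / 0.877904 = (0.170554 + 0.485863) / 0.877904 = 0.747709
d₂ = d₁ − σ√T = 0.747709 − 0.877904 = -0.130196
e^{−rT} = 0.904381
N(−d₁) = 0.227318,  N(−d₂) = 0.551794
Put price V = K·e^{−rT}·N(−d₂) − S·N(−d₁) = 69.530139 − 37.562019 = 31.968119
φ(d₁) = (1/√(2π))·e^{−d₁²/2} = 0.301655
Θ = −S·φ(d₁)·σ/(2√T) + r·K·e^{−rT}·N(−d₂) = −9.382800 + 2.996749 = -6.386052

price = 31.968119
Θ = -6.386052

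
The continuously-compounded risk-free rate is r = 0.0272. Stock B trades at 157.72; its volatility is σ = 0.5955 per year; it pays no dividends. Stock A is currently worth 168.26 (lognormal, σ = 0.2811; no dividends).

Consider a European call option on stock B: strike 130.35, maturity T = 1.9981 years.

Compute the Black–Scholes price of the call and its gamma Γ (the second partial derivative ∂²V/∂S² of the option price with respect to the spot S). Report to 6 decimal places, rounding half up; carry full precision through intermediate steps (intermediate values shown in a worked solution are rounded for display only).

price = 64.791766
Γ = 0.002332

σ√T = 0.5955·√1.9981 = 0.841764
d₁ = (ln(S/K) + (r+σ²/2)T) / (σ√T) = (ln(157.72/130.35) + (0.0272+0.5955²/2)·1.9981) / 0.841764 = (0.190598 + 0.408632) / 0.841764 = 0.711874
d₂ = d₁ − σ√T = 0.711874 − 0.841764 = -0.129890
e^{−rT} = 0.947102
N(d₁) = 0.761729,  N(d₂) = 0.448327
Call price V = S·N(d₁) − K·e^{−rT}·N(d₂) = 120.139829 − 55.348063 = 64.791766
φ(d₁) = (1/√(2π))·e^{−d₁²/2} = 0.309647
Γ = φ(d₁) / (S·σ·√T) = 0.002332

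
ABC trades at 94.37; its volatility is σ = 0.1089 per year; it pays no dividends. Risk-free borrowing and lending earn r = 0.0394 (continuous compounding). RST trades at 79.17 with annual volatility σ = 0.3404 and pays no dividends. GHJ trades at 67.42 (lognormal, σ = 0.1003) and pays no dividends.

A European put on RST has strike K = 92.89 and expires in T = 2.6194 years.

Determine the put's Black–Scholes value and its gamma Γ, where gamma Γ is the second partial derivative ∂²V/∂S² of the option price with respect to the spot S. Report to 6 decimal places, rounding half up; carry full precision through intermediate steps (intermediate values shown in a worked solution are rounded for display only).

price = 20.079982
Γ = 0.009011

σ√T = 0.3404·√2.6194 = 0.550922
d₁ = (ln(S/K) + (r+σ²/2)T) / (σ√T) = (ln(79.17/92.89) + (0.0394+0.3404²/2)·2.6194) / 0.550922 = (-0.159819 + 0.254962) / 0.550922 = 0.172699
d₂ = d₁ − σ√T = 0.172699 − 0.550922 = -0.378224
e^{−rT} = 0.901943
N(−d₁) = 0.431444,  N(−d₂) = 0.647368
Put price V = K·e^{−rT}·N(−d₂) − S·N(−d₁) = 54.237415 − 34.157433 = 20.079982
φ(d₁) = (1/√(2π))·e^{−d₁²/2} = 0.393037
Γ = φ(d₁) / (S·σ·√T) = 0.009011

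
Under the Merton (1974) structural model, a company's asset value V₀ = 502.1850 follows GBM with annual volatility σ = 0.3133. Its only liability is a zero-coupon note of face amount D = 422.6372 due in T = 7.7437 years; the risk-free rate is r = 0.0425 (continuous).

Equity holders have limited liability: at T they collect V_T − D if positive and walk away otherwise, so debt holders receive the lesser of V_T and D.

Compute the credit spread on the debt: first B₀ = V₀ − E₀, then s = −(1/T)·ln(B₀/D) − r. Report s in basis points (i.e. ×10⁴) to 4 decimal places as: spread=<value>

Work the structural quantities from V₀ = 502.1850 against face 422.6372:
d₁ = [ln(V₀/D) + (r + σ²/2)T] / (σ√T)
   = [ln(502.1850/422.6372) + (0.0425 + 0.5·0.3133²)·7.7437] / (0.3133·√7.7437)
   = [0.172454 + 0.709156] / 0.871836 = 1.011212
d₂ = d₁ − σ√T = 1.011212 − 0.871836 = 0.139376
N(d₁) = 0.844042,  N(d₂) = 0.555423,  e^(−rT) = 0.719566
E₀ = V₀·N(d₁) − D·e^(−rT)·N(d₂)
   = 502.1850·0.844042 − 422.6372·0.719566·0.555423 = 254.952681
B₀ = V₀ − E₀ = 502.1850 − 254.952681 = 247.232319
spread = −(1/T)·ln(B₀/D) − r = −(1/7.7437)·ln(247.232319/422.6372) − 0.0425 = 0.02674153
in basis points: 0.02674153 × 10⁴ = 267.4153 bp

spread=267.4153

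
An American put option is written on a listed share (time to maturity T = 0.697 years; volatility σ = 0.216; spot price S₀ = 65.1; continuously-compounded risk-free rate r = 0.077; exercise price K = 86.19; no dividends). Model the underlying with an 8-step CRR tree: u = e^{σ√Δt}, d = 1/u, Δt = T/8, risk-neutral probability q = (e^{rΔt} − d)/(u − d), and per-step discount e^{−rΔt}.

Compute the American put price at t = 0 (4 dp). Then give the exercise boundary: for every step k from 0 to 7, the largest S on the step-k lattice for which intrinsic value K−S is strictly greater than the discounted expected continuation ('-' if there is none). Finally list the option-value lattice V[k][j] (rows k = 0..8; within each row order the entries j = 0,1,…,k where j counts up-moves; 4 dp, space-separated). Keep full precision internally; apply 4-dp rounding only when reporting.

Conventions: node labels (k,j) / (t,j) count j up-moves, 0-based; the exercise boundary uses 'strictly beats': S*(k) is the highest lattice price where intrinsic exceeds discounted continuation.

price = 21.0900
boundary = 65.1000 69.3857 73.9536 69.3857 73.9536 69.3857 73.9536 78.8222
tree:
21.0900
25.1110 16.8043
28.8837 21.0900 12.2364
32.4233 25.1110 16.8043 8.1076
35.7443 28.8837 21.0900 12.2364 4.6468
38.8601 32.4233 25.1110 16.8043 7.7224 2.0514
41.7835 35.7443 28.8837 21.0900 12.2364 3.9243 0.4612
44.5264 38.8601 32.4233 25.1110 16.8043 7.3678 1.0024 0.0000
47.0998 41.7835 35.7443 28.8837 21.0900 12.2364 2.1787 0.0000 0.0000

Δt=0.08712, u=1.06583, d=0.93823, q=0.53682, disc=e^(-rΔt)=0.99331
k=8 terminal: V=max(K-S,0) → 47.0998 41.7835 35.7443 28.8837 21.0900 12.2364 2.1787 0.0000 0.0000
k=7: j=0 S=41.6636 intr=44.5264 cont=43.9501 V=44.5264[EX]; j=1 S=47.3299 intr=38.8601 cont=38.2839 V=38.8601[EX]; j=2 S=53.7667 intr=32.4233 cont=31.8470 V=32.4233[EX]; j=3 S=61.0790 intr=25.1110 cont=24.5347 V=25.1110[EX]; j=4 S=69.3857 intr=16.8043 cont=16.2280 V=16.8043[EX]; j=5 S=78.8222 intr=7.3678 cont=6.7915 V=7.3678[EX]; j=6 S=89.5420 intr=0.0000 cont=1.0024 V=1.0024[hold]; j=7 S=101.7197 intr=0.0000 cont=0.0000 V=0.0000[hold]  S*(7)=78.8222
k=6: j=0 S=44.4065 intr=41.7835 cont=41.2073 V=41.7835[EX]; j=1 S=50.4457 intr=35.7443 cont=35.1680 V=35.7443[EX]; j=2 S=57.3063 intr=28.8837 cont=28.3074 V=28.8837[EX]; j=3 S=65.1000 intr=21.0900 cont=20.5137 V=21.0900[EX]; j=4 S=73.9536 intr=12.2364 cont=11.6601 V=12.2364[EX]; j=5 S=84.0113 intr=2.1787 cont=3.9243 V=3.9243[hold]; j=6 S=95.4368 intr=0.0000 cont=0.4612 V=0.4612[hold]  S*(6)=73.9536
k=5: j=0 S=47.3299 intr=38.8601 cont=38.2839 V=38.8601[EX]; j=1 S=53.7667 intr=32.4233 cont=31.8470 V=32.4233[EX]; j=2 S=61.0790 intr=25.1110 cont=24.5347 V=25.1110[EX]; j=3 S=69.3857 intr=16.8043 cont=16.2280 V=16.8043[EX]; j=4 S=78.8222 intr=7.3678 cont=7.7224 V=7.7224[hold]; j=5 S=89.5420 intr=0.0000 cont=2.0514 V=2.0514[hold]  S*(5)=69.3857
k=4: j=0 S=50.4457 intr=35.7443 cont=35.1680 V=35.7443[EX]; j=1 S=57.3063 intr=28.8837 cont=28.3074 V=28.8837[EX]; j=2 S=65.1000 intr=21.0900 cont=20.5137 V=21.0900[EX]; j=3 S=73.9536 intr=12.2364 cont=11.8492 V=12.2364[EX]; j=4 S=84.0113 intr=2.1787 cont=4.6468 V=4.6468[hold]  S*(4)=73.9536
k=3: j=0 S=53.7667 intr=32.4233 cont=31.8470 V=32.4233[EX]; j=1 S=61.0790 intr=25.1110 cont=24.5347 V=25.1110[EX]; j=2 S=69.3857 intr=16.8043 cont=16.2280 V=16.8043[EX]; j=3 S=78.8222 intr=7.3678 cont=8.1076 V=8.1076[hold]  S*(3)=69.3857
k=2: j=0 S=57.3063 intr=28.8837 cont=28.3074 V=28.8837[EX]; j=1 S=65.1000 intr=21.0900 cont=20.5137 V=21.0900[EX]; j=2 S=73.9536 intr=12.2364 cont=12.0546 V=12.2364[EX]  S*(2)=73.9536
k=1: j=0 S=61.0790 intr=25.1110 cont=24.5347 V=25.1110[EX]; j=1 S=69.3857 intr=16.8043 cont=16.2280 V=16.8043[EX]  S*(1)=69.3857
k=0: j=0 S=65.1000 intr=21.0900 cont=20.5137 V=21.0900[EX]  S*(0)=65.1000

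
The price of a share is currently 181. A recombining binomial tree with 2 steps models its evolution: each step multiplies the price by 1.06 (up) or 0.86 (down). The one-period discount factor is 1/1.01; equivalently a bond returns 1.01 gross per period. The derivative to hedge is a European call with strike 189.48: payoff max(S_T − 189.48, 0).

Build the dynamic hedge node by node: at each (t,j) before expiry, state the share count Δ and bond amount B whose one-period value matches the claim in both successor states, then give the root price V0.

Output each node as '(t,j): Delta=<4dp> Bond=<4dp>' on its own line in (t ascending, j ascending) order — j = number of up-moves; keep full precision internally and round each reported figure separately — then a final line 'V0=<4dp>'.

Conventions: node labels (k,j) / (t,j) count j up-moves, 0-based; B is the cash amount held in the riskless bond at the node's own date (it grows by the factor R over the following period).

Arbitrage-free pricing uses the up-move probability p* = (R−d)/(u−d) = 0.7500, discounting each step at R = 1.01.
Expiry values: V(2,0)=0.0000, V(2,1)=0.0000, V(2,2)=13.8916
Node (1,0) S=155.6600: V=(p*·0.0000+(1−p*)·0.0000)/1.01=0.0000; Δ=(0.0000−0.0000)/(164.9996−133.8676)=0.0000; B=V−Δ·S=0.0000
Node (1,1) S=191.8600: V=(p*·13.8916+(1−p*)·0.0000)/1.01=10.3155; Δ=(13.8916−0.0000)/(203.3716−164.9996)=0.3620; B=V−Δ·S=-59.1425
Node (0,0) S=181.0000: V=(p*·10.3155+(1−p*)·0.0000)/1.01=7.6601; Δ=(10.3155−0.0000)/(191.8600−155.6600)=0.2850; B=V−Δ·S=-43.9177
Verification: the root portfolio costs Δ(0,0)·S0 + B(0,0) = 7.6601, matching V0.

(0,0): Delta=0.2850 Bond=-43.9177
(1,0): Delta=0.0000 Bond=0.0000
(1,1): Delta=0.3620 Bond=-59.1425
V0=7.6601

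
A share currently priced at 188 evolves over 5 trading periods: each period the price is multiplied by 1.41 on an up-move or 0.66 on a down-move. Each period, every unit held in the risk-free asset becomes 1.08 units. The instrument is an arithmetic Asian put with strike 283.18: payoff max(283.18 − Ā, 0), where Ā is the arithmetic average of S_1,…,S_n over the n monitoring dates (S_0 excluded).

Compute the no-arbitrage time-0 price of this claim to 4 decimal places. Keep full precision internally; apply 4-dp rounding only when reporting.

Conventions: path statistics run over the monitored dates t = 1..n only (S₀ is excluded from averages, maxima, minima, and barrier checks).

Risk-neutral up-probability p* = (R−d)/(u−d) = (1.08−0.66)/(1.41−0.66) = 0.5600; the claim prices as the p*-weighted sum of path payoffs discounted by R^5.
Enumerate all 2^5 = 32 price paths (U = up ×1.41, D = down ×0.66); each path with k up-moves has probability p*^k·(1−p*)^(5−k).
DDDDD: Ā=63.8477, payoff=219.3323, prob=0.016492
UDDDD: Ā=136.4019, payoff=146.7781, prob=0.020989
DUDDD: Ā=108.2019, payoff=174.9781, prob=0.020989
UUDDD: Ā=231.1585, payoff=52.0215, prob=0.026714
DDUDD: Ā=89.5899, payoff=193.5901, prob=0.020989
UDUDD: Ā=191.3965, payoff=91.7835, prob=0.026714
DUUDD: Ā=163.1965, payoff=119.9835, prob=0.026714
UUUDD: Ā=348.6471, payoff=0.0000, prob=0.033999
DDDUD: Ā=77.3059, payoff=205.8741, prob=0.020989
UDDUD: Ā=165.1536, payoff=118.0264, prob=0.026714
DUDUD: Ā=136.9536, payoff=146.2264, prob=0.026714
UUDUD: Ā=292.5827, payoff=0.0000, prob=0.033999
DDUUD: Ā=118.3416, payoff=164.8384, prob=0.026714
UDUUD: Ā=252.8207, payoff=30.3593, prob=0.033999
DUUUD: Ā=224.6207, payoff=58.5593, prob=0.033999
UUUUD: Ā=479.8715, payoff=0.0000, prob=0.043272
DDDDU: Ā=69.1986, payoff=213.9814, prob=0.020989
UDDDU: Ā=147.8333, payoff=135.3467, prob=0.026714
DUDDU: Ā=119.6333, payoff=163.5467, prob=0.026714
UUDDU: Ā=255.5802, payoff=27.5998, prob=0.033999
DDUDU: Ā=101.0213, payoff=182.1587, prob=0.026714
UDUDU: Ā=215.8182, payoff=67.3618, prob=0.033999
DUUDU: Ā=187.6182, payoff=95.5618, prob=0.033999
UUUDU: Ā=400.8207, payoff=0.0000, prob=0.043272
DDDUU: Ā=88.7374, payoff=194.4426, prob=0.026714
UDDUU: Ā=189.5753, payoff=93.6047, prob=0.033999
DUDUU: Ā=161.3753, payoff=121.8047, prob=0.033999
UUDUU: Ā=344.7563, payoff=0.0000, prob=0.043272
DDUUU: Ā=142.7633, payoff=140.4167, prob=0.033999
UDUUU: Ā=304.9943, payoff=0.0000, prob=0.043272
DUUUU: Ā=276.7943, payoff=6.3857, prob=0.043272
UUUUU: Ā=591.3332, payoff=0.0000, prob=0.055073
Price = Σ prob·payoff / R^5 = 81.675731 / 1.469328 = 55.5871

price = 55.5871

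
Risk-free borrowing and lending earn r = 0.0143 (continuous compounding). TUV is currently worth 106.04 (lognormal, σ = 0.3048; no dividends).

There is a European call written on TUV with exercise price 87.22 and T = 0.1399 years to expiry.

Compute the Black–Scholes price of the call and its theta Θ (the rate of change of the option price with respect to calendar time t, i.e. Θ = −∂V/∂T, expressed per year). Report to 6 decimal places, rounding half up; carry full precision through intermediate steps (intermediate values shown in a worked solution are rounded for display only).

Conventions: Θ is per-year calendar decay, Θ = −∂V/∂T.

price = 19.179585
Θ = -4.669339

σ√T = 0.3048·√0.1399 = 0.114005
d₁ = (ln(S/K) + (r+σ²/2)T) / (σ√T) = (ln(106.04/87.22) + (0.0143+0.3048²/2)·0.1399) / 0.114005 = (0.195383 + 0.008499) / 0.114005 = 1.788359
d₂ = d₁ − σ√T = 1.788359 − 0.114005 = 1.674354
e^{−rT} = 0.998001
N(d₁) = 0.963141,  N(d₂) = 0.952970
Call price V = S·N(d₁) − K·e^{−rT}·N(d₂) = 102.131468 − 82.951883 = 19.179585
φ(d₁) = (1/√(2π))·e^{−d₁²/2} = 0.080616
Θ = −S·φ(d₁)·σ/(2√T) − r·K·e^{−rT}·N(d₂) = −3.483127 − 1.186212 = -4.669339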